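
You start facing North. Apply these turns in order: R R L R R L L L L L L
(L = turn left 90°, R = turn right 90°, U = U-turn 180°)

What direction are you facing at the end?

Answer: Final heading: East

Derivation:
Start: North
  R (right (90° clockwise)) -> East
  R (right (90° clockwise)) -> South
  L (left (90° counter-clockwise)) -> East
  R (right (90° clockwise)) -> South
  R (right (90° clockwise)) -> West
  L (left (90° counter-clockwise)) -> South
  L (left (90° counter-clockwise)) -> East
  L (left (90° counter-clockwise)) -> North
  L (left (90° counter-clockwise)) -> West
  L (left (90° counter-clockwise)) -> South
  L (left (90° counter-clockwise)) -> East
Final: East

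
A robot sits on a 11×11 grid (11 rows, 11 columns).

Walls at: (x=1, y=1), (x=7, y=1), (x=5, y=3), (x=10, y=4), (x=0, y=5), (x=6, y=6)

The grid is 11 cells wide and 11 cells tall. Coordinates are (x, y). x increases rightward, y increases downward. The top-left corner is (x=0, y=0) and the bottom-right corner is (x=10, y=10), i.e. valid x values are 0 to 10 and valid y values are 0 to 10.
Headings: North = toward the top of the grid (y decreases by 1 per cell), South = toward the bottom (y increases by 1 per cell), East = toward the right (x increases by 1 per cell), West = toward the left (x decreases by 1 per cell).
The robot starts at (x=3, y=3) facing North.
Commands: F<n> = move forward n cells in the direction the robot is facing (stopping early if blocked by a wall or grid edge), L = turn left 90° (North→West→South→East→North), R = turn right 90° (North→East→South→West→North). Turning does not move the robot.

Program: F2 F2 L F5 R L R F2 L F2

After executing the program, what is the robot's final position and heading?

Start: (x=3, y=3), facing North
  F2: move forward 2, now at (x=3, y=1)
  F2: move forward 1/2 (blocked), now at (x=3, y=0)
  L: turn left, now facing West
  F5: move forward 3/5 (blocked), now at (x=0, y=0)
  R: turn right, now facing North
  L: turn left, now facing West
  R: turn right, now facing North
  F2: move forward 0/2 (blocked), now at (x=0, y=0)
  L: turn left, now facing West
  F2: move forward 0/2 (blocked), now at (x=0, y=0)
Final: (x=0, y=0), facing West

Answer: Final position: (x=0, y=0), facing West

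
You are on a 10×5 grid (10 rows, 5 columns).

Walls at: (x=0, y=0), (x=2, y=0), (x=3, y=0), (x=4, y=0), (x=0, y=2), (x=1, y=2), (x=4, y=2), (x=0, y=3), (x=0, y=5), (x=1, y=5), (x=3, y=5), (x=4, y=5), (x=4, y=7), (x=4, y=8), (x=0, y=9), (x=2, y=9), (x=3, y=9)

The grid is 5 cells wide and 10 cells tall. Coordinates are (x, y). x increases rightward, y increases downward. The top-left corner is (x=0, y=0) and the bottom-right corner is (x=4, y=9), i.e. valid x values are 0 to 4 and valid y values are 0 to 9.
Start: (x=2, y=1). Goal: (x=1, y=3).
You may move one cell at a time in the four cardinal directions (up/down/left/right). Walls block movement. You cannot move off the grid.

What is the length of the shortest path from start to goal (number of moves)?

Answer: Shortest path length: 3

Derivation:
BFS from (x=2, y=1) until reaching (x=1, y=3):
  Distance 0: (x=2, y=1)
  Distance 1: (x=1, y=1), (x=3, y=1), (x=2, y=2)
  Distance 2: (x=1, y=0), (x=0, y=1), (x=4, y=1), (x=3, y=2), (x=2, y=3)
  Distance 3: (x=1, y=3), (x=3, y=3), (x=2, y=4)  <- goal reached here
One shortest path (3 moves): (x=2, y=1) -> (x=2, y=2) -> (x=2, y=3) -> (x=1, y=3)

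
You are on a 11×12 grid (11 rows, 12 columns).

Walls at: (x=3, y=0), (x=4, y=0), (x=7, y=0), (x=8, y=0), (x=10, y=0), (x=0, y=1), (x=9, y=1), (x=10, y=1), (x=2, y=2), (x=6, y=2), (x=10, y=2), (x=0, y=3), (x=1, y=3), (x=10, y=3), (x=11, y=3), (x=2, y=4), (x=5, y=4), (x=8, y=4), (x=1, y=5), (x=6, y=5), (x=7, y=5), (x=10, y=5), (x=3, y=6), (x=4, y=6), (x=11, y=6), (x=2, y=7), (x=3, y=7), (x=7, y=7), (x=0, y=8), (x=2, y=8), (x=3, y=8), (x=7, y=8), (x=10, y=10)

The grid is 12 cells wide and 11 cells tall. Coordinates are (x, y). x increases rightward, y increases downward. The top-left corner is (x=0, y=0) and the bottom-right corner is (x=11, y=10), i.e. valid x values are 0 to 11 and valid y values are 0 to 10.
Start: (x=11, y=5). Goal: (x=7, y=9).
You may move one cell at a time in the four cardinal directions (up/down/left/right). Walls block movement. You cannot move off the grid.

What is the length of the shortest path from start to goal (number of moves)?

BFS from (x=11, y=5) until reaching (x=7, y=9):
  Distance 0: (x=11, y=5)
  Distance 1: (x=11, y=4)
  Distance 2: (x=10, y=4)
  Distance 3: (x=9, y=4)
  Distance 4: (x=9, y=3), (x=9, y=5)
  Distance 5: (x=9, y=2), (x=8, y=3), (x=8, y=5), (x=9, y=6)
  Distance 6: (x=8, y=2), (x=7, y=3), (x=8, y=6), (x=10, y=6), (x=9, y=7)
  Distance 7: (x=8, y=1), (x=7, y=2), (x=6, y=3), (x=7, y=4), (x=7, y=6), (x=8, y=7), (x=10, y=7), (x=9, y=8)
  Distance 8: (x=7, y=1), (x=5, y=3), (x=6, y=4), (x=6, y=6), (x=11, y=7), (x=8, y=8), (x=10, y=8), (x=9, y=9)
  Distance 9: (x=6, y=1), (x=5, y=2), (x=4, y=3), (x=5, y=6), (x=6, y=7), (x=11, y=8), (x=8, y=9), (x=10, y=9), (x=9, y=10)
  Distance 10: (x=6, y=0), (x=5, y=1), (x=4, y=2), (x=3, y=3), (x=4, y=4), (x=5, y=5), (x=5, y=7), (x=6, y=8), (x=7, y=9), (x=11, y=9), (x=8, y=10)  <- goal reached here
One shortest path (10 moves): (x=11, y=5) -> (x=11, y=4) -> (x=10, y=4) -> (x=9, y=4) -> (x=9, y=5) -> (x=8, y=5) -> (x=8, y=6) -> (x=8, y=7) -> (x=8, y=8) -> (x=8, y=9) -> (x=7, y=9)

Answer: Shortest path length: 10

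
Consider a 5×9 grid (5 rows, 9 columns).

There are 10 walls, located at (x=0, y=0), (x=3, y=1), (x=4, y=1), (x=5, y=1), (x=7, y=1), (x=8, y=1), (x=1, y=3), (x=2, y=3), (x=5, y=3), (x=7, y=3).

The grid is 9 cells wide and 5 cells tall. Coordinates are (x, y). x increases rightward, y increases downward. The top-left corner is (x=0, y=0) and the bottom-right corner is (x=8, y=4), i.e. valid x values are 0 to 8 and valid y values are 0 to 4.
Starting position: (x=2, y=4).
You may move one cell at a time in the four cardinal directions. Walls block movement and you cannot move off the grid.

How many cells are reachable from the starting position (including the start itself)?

BFS flood-fill from (x=2, y=4):
  Distance 0: (x=2, y=4)
  Distance 1: (x=1, y=4), (x=3, y=4)
  Distance 2: (x=3, y=3), (x=0, y=4), (x=4, y=4)
  Distance 3: (x=3, y=2), (x=0, y=3), (x=4, y=3), (x=5, y=4)
  Distance 4: (x=0, y=2), (x=2, y=2), (x=4, y=2), (x=6, y=4)
  Distance 5: (x=0, y=1), (x=2, y=1), (x=1, y=2), (x=5, y=2), (x=6, y=3), (x=7, y=4)
  Distance 6: (x=2, y=0), (x=1, y=1), (x=6, y=2), (x=8, y=4)
  Distance 7: (x=1, y=0), (x=3, y=0), (x=6, y=1), (x=7, y=2), (x=8, y=3)
  Distance 8: (x=4, y=0), (x=6, y=0), (x=8, y=2)
  Distance 9: (x=5, y=0), (x=7, y=0)
  Distance 10: (x=8, y=0)
Total reachable: 35 (grid has 35 open cells total)

Answer: Reachable cells: 35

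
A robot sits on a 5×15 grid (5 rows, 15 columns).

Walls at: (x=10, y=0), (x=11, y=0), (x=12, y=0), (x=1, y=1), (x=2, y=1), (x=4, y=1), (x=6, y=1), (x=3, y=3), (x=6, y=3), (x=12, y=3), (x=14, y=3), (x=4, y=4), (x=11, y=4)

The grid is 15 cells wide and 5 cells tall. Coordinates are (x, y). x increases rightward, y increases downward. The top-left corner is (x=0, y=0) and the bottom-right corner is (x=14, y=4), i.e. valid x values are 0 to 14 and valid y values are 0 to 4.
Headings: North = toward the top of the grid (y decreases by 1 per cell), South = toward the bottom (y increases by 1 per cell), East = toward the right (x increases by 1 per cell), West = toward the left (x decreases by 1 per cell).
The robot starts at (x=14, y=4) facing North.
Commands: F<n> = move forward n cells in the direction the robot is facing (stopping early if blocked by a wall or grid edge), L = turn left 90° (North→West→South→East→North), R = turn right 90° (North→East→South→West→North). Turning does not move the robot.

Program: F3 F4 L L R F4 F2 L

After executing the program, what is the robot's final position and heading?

Answer: Final position: (x=12, y=4), facing South

Derivation:
Start: (x=14, y=4), facing North
  F3: move forward 0/3 (blocked), now at (x=14, y=4)
  F4: move forward 0/4 (blocked), now at (x=14, y=4)
  L: turn left, now facing West
  L: turn left, now facing South
  R: turn right, now facing West
  F4: move forward 2/4 (blocked), now at (x=12, y=4)
  F2: move forward 0/2 (blocked), now at (x=12, y=4)
  L: turn left, now facing South
Final: (x=12, y=4), facing South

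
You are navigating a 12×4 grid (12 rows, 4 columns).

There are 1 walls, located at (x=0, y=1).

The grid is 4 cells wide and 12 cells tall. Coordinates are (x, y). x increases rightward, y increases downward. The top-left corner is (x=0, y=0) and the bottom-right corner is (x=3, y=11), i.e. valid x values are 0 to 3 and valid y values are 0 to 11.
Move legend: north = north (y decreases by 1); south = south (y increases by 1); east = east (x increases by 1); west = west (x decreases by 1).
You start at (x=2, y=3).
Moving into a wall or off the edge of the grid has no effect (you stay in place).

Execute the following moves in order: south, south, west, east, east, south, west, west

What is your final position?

Start: (x=2, y=3)
  south (south): (x=2, y=3) -> (x=2, y=4)
  south (south): (x=2, y=4) -> (x=2, y=5)
  west (west): (x=2, y=5) -> (x=1, y=5)
  east (east): (x=1, y=5) -> (x=2, y=5)
  east (east): (x=2, y=5) -> (x=3, y=5)
  south (south): (x=3, y=5) -> (x=3, y=6)
  west (west): (x=3, y=6) -> (x=2, y=6)
  west (west): (x=2, y=6) -> (x=1, y=6)
Final: (x=1, y=6)

Answer: Final position: (x=1, y=6)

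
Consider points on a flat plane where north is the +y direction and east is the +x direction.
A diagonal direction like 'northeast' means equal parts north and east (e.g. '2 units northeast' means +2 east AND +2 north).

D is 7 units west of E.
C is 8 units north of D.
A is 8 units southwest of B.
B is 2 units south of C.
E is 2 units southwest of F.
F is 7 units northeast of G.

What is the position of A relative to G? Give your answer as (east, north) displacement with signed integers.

Answer: A is at (east=-10, north=3) relative to G.

Derivation:
Place G at the origin (east=0, north=0).
  F is 7 units northeast of G: delta (east=+7, north=+7); F at (east=7, north=7).
  E is 2 units southwest of F: delta (east=-2, north=-2); E at (east=5, north=5).
  D is 7 units west of E: delta (east=-7, north=+0); D at (east=-2, north=5).
  C is 8 units north of D: delta (east=+0, north=+8); C at (east=-2, north=13).
  B is 2 units south of C: delta (east=+0, north=-2); B at (east=-2, north=11).
  A is 8 units southwest of B: delta (east=-8, north=-8); A at (east=-10, north=3).
Therefore A relative to G: (east=-10, north=3).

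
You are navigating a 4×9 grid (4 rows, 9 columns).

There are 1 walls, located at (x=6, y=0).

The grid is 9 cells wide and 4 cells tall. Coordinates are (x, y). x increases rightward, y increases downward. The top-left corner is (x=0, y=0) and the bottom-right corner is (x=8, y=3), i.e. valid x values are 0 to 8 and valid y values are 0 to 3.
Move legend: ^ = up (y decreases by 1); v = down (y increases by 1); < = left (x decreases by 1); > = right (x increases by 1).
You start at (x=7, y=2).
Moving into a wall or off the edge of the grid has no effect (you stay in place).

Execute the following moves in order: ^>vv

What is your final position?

Start: (x=7, y=2)
  ^ (up): (x=7, y=2) -> (x=7, y=1)
  > (right): (x=7, y=1) -> (x=8, y=1)
  v (down): (x=8, y=1) -> (x=8, y=2)
  v (down): (x=8, y=2) -> (x=8, y=3)
Final: (x=8, y=3)

Answer: Final position: (x=8, y=3)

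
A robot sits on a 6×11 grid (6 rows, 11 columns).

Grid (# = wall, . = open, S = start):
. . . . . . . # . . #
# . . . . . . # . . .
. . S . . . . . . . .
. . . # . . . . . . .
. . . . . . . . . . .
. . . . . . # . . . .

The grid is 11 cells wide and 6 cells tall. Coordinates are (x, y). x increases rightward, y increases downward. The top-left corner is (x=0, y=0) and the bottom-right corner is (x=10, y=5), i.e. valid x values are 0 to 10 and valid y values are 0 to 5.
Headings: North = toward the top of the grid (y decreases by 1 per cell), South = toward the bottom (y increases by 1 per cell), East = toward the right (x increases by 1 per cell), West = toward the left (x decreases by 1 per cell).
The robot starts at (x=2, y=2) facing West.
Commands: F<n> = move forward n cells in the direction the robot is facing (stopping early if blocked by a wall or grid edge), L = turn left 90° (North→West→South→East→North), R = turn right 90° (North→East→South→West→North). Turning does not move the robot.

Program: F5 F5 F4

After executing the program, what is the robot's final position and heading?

Start: (x=2, y=2), facing West
  F5: move forward 2/5 (blocked), now at (x=0, y=2)
  F5: move forward 0/5 (blocked), now at (x=0, y=2)
  F4: move forward 0/4 (blocked), now at (x=0, y=2)
Final: (x=0, y=2), facing West

Answer: Final position: (x=0, y=2), facing West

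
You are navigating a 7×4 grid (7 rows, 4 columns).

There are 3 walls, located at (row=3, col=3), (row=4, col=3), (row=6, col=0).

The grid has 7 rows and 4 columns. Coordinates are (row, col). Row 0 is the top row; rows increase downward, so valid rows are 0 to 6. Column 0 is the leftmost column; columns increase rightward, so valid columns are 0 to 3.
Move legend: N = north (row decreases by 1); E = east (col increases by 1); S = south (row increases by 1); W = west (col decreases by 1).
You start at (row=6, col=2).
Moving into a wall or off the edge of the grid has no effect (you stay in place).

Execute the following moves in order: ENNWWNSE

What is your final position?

Start: (row=6, col=2)
  E (east): (row=6, col=2) -> (row=6, col=3)
  N (north): (row=6, col=3) -> (row=5, col=3)
  N (north): blocked, stay at (row=5, col=3)
  W (west): (row=5, col=3) -> (row=5, col=2)
  W (west): (row=5, col=2) -> (row=5, col=1)
  N (north): (row=5, col=1) -> (row=4, col=1)
  S (south): (row=4, col=1) -> (row=5, col=1)
  E (east): (row=5, col=1) -> (row=5, col=2)
Final: (row=5, col=2)

Answer: Final position: (row=5, col=2)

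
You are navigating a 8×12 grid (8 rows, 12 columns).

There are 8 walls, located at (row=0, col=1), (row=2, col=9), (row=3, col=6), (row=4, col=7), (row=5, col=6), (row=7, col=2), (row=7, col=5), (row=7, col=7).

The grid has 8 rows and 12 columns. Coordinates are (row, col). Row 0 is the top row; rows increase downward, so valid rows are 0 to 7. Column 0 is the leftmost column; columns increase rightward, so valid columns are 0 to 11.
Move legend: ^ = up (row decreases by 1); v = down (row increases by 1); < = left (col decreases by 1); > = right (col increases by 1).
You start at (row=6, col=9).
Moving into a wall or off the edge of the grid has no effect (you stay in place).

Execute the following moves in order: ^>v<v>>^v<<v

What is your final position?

Answer: Final position: (row=7, col=9)

Derivation:
Start: (row=6, col=9)
  ^ (up): (row=6, col=9) -> (row=5, col=9)
  > (right): (row=5, col=9) -> (row=5, col=10)
  v (down): (row=5, col=10) -> (row=6, col=10)
  < (left): (row=6, col=10) -> (row=6, col=9)
  v (down): (row=6, col=9) -> (row=7, col=9)
  > (right): (row=7, col=9) -> (row=7, col=10)
  > (right): (row=7, col=10) -> (row=7, col=11)
  ^ (up): (row=7, col=11) -> (row=6, col=11)
  v (down): (row=6, col=11) -> (row=7, col=11)
  < (left): (row=7, col=11) -> (row=7, col=10)
  < (left): (row=7, col=10) -> (row=7, col=9)
  v (down): blocked, stay at (row=7, col=9)
Final: (row=7, col=9)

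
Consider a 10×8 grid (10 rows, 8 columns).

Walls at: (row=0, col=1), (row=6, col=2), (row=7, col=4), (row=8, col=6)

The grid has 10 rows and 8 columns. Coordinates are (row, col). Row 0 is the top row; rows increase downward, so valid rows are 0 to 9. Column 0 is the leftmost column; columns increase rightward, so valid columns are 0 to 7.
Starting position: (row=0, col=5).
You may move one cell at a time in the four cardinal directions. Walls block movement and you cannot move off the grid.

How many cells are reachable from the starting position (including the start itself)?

Answer: Reachable cells: 76

Derivation:
BFS flood-fill from (row=0, col=5):
  Distance 0: (row=0, col=5)
  Distance 1: (row=0, col=4), (row=0, col=6), (row=1, col=5)
  Distance 2: (row=0, col=3), (row=0, col=7), (row=1, col=4), (row=1, col=6), (row=2, col=5)
  Distance 3: (row=0, col=2), (row=1, col=3), (row=1, col=7), (row=2, col=4), (row=2, col=6), (row=3, col=5)
  Distance 4: (row=1, col=2), (row=2, col=3), (row=2, col=7), (row=3, col=4), (row=3, col=6), (row=4, col=5)
  Distance 5: (row=1, col=1), (row=2, col=2), (row=3, col=3), (row=3, col=7), (row=4, col=4), (row=4, col=6), (row=5, col=5)
  Distance 6: (row=1, col=0), (row=2, col=1), (row=3, col=2), (row=4, col=3), (row=4, col=7), (row=5, col=4), (row=5, col=6), (row=6, col=5)
  Distance 7: (row=0, col=0), (row=2, col=0), (row=3, col=1), (row=4, col=2), (row=5, col=3), (row=5, col=7), (row=6, col=4), (row=6, col=6), (row=7, col=5)
  Distance 8: (row=3, col=0), (row=4, col=1), (row=5, col=2), (row=6, col=3), (row=6, col=7), (row=7, col=6), (row=8, col=5)
  Distance 9: (row=4, col=0), (row=5, col=1), (row=7, col=3), (row=7, col=7), (row=8, col=4), (row=9, col=5)
  Distance 10: (row=5, col=0), (row=6, col=1), (row=7, col=2), (row=8, col=3), (row=8, col=7), (row=9, col=4), (row=9, col=6)
  Distance 11: (row=6, col=0), (row=7, col=1), (row=8, col=2), (row=9, col=3), (row=9, col=7)
  Distance 12: (row=7, col=0), (row=8, col=1), (row=9, col=2)
  Distance 13: (row=8, col=0), (row=9, col=1)
  Distance 14: (row=9, col=0)
Total reachable: 76 (grid has 76 open cells total)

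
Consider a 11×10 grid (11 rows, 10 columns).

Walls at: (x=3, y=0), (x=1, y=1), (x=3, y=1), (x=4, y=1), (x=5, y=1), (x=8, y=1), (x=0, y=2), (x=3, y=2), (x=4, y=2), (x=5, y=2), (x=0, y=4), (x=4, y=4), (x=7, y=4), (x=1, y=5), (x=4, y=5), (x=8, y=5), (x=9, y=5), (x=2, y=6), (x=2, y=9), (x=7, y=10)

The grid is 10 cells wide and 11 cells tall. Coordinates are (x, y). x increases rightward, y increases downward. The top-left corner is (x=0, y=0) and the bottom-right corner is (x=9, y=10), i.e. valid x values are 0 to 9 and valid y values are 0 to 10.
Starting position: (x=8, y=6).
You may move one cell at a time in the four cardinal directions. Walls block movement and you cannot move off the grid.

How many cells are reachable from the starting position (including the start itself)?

Answer: Reachable cells: 90

Derivation:
BFS flood-fill from (x=8, y=6):
  Distance 0: (x=8, y=6)
  Distance 1: (x=7, y=6), (x=9, y=6), (x=8, y=7)
  Distance 2: (x=7, y=5), (x=6, y=6), (x=7, y=7), (x=9, y=7), (x=8, y=8)
  Distance 3: (x=6, y=5), (x=5, y=6), (x=6, y=7), (x=7, y=8), (x=9, y=8), (x=8, y=9)
  Distance 4: (x=6, y=4), (x=5, y=5), (x=4, y=6), (x=5, y=7), (x=6, y=8), (x=7, y=9), (x=9, y=9), (x=8, y=10)
  Distance 5: (x=6, y=3), (x=5, y=4), (x=3, y=6), (x=4, y=7), (x=5, y=8), (x=6, y=9), (x=9, y=10)
  Distance 6: (x=6, y=2), (x=5, y=3), (x=7, y=3), (x=3, y=5), (x=3, y=7), (x=4, y=8), (x=5, y=9), (x=6, y=10)
  Distance 7: (x=6, y=1), (x=7, y=2), (x=4, y=3), (x=8, y=3), (x=3, y=4), (x=2, y=5), (x=2, y=7), (x=3, y=8), (x=4, y=9), (x=5, y=10)
  Distance 8: (x=6, y=0), (x=7, y=1), (x=8, y=2), (x=3, y=3), (x=9, y=3), (x=2, y=4), (x=8, y=4), (x=1, y=7), (x=2, y=8), (x=3, y=9), (x=4, y=10)
  Distance 9: (x=5, y=0), (x=7, y=0), (x=9, y=2), (x=2, y=3), (x=1, y=4), (x=9, y=4), (x=1, y=6), (x=0, y=7), (x=1, y=8), (x=3, y=10)
  Distance 10: (x=4, y=0), (x=8, y=0), (x=9, y=1), (x=2, y=2), (x=1, y=3), (x=0, y=6), (x=0, y=8), (x=1, y=9), (x=2, y=10)
  Distance 11: (x=9, y=0), (x=2, y=1), (x=1, y=2), (x=0, y=3), (x=0, y=5), (x=0, y=9), (x=1, y=10)
  Distance 12: (x=2, y=0), (x=0, y=10)
  Distance 13: (x=1, y=0)
  Distance 14: (x=0, y=0)
  Distance 15: (x=0, y=1)
Total reachable: 90 (grid has 90 open cells total)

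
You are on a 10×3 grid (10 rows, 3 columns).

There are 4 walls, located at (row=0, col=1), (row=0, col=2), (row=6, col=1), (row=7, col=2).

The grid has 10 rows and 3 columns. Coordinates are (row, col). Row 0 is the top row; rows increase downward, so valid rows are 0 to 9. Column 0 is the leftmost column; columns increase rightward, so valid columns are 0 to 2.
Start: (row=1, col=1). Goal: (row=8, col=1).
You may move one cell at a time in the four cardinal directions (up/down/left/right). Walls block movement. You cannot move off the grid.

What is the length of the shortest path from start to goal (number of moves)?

BFS from (row=1, col=1) until reaching (row=8, col=1):
  Distance 0: (row=1, col=1)
  Distance 1: (row=1, col=0), (row=1, col=2), (row=2, col=1)
  Distance 2: (row=0, col=0), (row=2, col=0), (row=2, col=2), (row=3, col=1)
  Distance 3: (row=3, col=0), (row=3, col=2), (row=4, col=1)
  Distance 4: (row=4, col=0), (row=4, col=2), (row=5, col=1)
  Distance 5: (row=5, col=0), (row=5, col=2)
  Distance 6: (row=6, col=0), (row=6, col=2)
  Distance 7: (row=7, col=0)
  Distance 8: (row=7, col=1), (row=8, col=0)
  Distance 9: (row=8, col=1), (row=9, col=0)  <- goal reached here
One shortest path (9 moves): (row=1, col=1) -> (row=1, col=0) -> (row=2, col=0) -> (row=3, col=0) -> (row=4, col=0) -> (row=5, col=0) -> (row=6, col=0) -> (row=7, col=0) -> (row=7, col=1) -> (row=8, col=1)

Answer: Shortest path length: 9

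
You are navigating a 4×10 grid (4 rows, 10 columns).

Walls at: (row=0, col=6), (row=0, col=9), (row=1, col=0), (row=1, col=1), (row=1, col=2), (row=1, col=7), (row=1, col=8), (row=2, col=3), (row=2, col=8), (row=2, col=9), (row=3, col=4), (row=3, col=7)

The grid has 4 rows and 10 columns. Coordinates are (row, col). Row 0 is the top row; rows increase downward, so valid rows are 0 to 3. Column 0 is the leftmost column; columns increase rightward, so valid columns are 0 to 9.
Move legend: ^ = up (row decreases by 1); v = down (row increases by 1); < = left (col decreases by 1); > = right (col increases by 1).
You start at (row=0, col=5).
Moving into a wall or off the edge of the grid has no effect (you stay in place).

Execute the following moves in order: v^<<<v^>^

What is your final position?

Answer: Final position: (row=0, col=3)

Derivation:
Start: (row=0, col=5)
  v (down): (row=0, col=5) -> (row=1, col=5)
  ^ (up): (row=1, col=5) -> (row=0, col=5)
  < (left): (row=0, col=5) -> (row=0, col=4)
  < (left): (row=0, col=4) -> (row=0, col=3)
  < (left): (row=0, col=3) -> (row=0, col=2)
  v (down): blocked, stay at (row=0, col=2)
  ^ (up): blocked, stay at (row=0, col=2)
  > (right): (row=0, col=2) -> (row=0, col=3)
  ^ (up): blocked, stay at (row=0, col=3)
Final: (row=0, col=3)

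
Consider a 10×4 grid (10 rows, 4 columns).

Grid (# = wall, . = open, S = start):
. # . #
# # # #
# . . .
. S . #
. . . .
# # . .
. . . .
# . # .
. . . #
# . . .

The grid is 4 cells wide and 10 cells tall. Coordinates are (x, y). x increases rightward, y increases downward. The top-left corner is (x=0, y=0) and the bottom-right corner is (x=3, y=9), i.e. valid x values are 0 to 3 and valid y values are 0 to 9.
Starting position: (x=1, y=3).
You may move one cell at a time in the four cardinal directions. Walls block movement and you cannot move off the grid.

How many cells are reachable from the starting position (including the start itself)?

BFS flood-fill from (x=1, y=3):
  Distance 0: (x=1, y=3)
  Distance 1: (x=1, y=2), (x=0, y=3), (x=2, y=3), (x=1, y=4)
  Distance 2: (x=2, y=2), (x=0, y=4), (x=2, y=4)
  Distance 3: (x=3, y=2), (x=3, y=4), (x=2, y=5)
  Distance 4: (x=3, y=5), (x=2, y=6)
  Distance 5: (x=1, y=6), (x=3, y=6)
  Distance 6: (x=0, y=6), (x=1, y=7), (x=3, y=7)
  Distance 7: (x=1, y=8)
  Distance 8: (x=0, y=8), (x=2, y=8), (x=1, y=9)
  Distance 9: (x=2, y=9)
  Distance 10: (x=3, y=9)
Total reachable: 24 (grid has 26 open cells total)

Answer: Reachable cells: 24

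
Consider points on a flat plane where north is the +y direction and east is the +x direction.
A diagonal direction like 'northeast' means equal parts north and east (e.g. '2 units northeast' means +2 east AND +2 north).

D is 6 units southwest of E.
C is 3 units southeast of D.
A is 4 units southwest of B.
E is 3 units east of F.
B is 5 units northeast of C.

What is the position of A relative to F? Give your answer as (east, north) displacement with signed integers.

Place F at the origin (east=0, north=0).
  E is 3 units east of F: delta (east=+3, north=+0); E at (east=3, north=0).
  D is 6 units southwest of E: delta (east=-6, north=-6); D at (east=-3, north=-6).
  C is 3 units southeast of D: delta (east=+3, north=-3); C at (east=0, north=-9).
  B is 5 units northeast of C: delta (east=+5, north=+5); B at (east=5, north=-4).
  A is 4 units southwest of B: delta (east=-4, north=-4); A at (east=1, north=-8).
Therefore A relative to F: (east=1, north=-8).

Answer: A is at (east=1, north=-8) relative to F.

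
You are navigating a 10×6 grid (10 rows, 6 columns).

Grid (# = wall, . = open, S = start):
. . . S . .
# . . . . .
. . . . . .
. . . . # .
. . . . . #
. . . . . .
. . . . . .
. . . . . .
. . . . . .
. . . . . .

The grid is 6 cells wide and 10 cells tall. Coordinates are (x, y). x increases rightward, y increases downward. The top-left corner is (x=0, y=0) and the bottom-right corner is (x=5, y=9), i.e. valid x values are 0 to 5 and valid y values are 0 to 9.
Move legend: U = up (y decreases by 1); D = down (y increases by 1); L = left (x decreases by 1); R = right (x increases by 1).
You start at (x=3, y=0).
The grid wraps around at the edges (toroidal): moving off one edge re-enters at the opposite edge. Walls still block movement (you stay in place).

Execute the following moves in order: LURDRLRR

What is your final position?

Answer: Final position: (x=5, y=0)

Derivation:
Start: (x=3, y=0)
  L (left): (x=3, y=0) -> (x=2, y=0)
  U (up): (x=2, y=0) -> (x=2, y=9)
  R (right): (x=2, y=9) -> (x=3, y=9)
  D (down): (x=3, y=9) -> (x=3, y=0)
  R (right): (x=3, y=0) -> (x=4, y=0)
  L (left): (x=4, y=0) -> (x=3, y=0)
  R (right): (x=3, y=0) -> (x=4, y=0)
  R (right): (x=4, y=0) -> (x=5, y=0)
Final: (x=5, y=0)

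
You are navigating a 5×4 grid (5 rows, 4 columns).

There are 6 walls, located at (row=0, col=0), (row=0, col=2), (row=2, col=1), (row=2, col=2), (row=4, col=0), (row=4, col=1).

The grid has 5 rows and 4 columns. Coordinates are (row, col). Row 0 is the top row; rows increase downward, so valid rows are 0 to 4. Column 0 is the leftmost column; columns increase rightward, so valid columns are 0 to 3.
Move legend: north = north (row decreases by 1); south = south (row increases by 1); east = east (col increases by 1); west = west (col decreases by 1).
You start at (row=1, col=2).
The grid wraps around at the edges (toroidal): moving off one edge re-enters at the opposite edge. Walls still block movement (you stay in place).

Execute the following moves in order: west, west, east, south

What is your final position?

Start: (row=1, col=2)
  west (west): (row=1, col=2) -> (row=1, col=1)
  west (west): (row=1, col=1) -> (row=1, col=0)
  east (east): (row=1, col=0) -> (row=1, col=1)
  south (south): blocked, stay at (row=1, col=1)
Final: (row=1, col=1)

Answer: Final position: (row=1, col=1)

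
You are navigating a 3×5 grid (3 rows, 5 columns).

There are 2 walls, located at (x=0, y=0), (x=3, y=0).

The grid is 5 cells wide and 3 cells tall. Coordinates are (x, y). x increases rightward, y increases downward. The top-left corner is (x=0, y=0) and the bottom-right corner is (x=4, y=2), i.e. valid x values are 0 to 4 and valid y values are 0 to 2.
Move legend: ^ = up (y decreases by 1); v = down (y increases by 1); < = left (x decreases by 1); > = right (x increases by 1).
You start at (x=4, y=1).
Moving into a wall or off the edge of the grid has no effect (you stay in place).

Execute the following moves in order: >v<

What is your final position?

Start: (x=4, y=1)
  > (right): blocked, stay at (x=4, y=1)
  v (down): (x=4, y=1) -> (x=4, y=2)
  < (left): (x=4, y=2) -> (x=3, y=2)
Final: (x=3, y=2)

Answer: Final position: (x=3, y=2)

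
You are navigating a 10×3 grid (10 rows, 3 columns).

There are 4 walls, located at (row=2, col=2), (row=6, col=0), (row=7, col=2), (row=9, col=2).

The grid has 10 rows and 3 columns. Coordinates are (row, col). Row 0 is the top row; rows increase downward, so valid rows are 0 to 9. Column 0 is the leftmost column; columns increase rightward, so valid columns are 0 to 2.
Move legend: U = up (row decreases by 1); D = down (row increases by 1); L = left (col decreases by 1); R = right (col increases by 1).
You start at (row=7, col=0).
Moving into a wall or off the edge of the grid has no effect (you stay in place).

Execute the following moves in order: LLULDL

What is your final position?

Start: (row=7, col=0)
  L (left): blocked, stay at (row=7, col=0)
  L (left): blocked, stay at (row=7, col=0)
  U (up): blocked, stay at (row=7, col=0)
  L (left): blocked, stay at (row=7, col=0)
  D (down): (row=7, col=0) -> (row=8, col=0)
  L (left): blocked, stay at (row=8, col=0)
Final: (row=8, col=0)

Answer: Final position: (row=8, col=0)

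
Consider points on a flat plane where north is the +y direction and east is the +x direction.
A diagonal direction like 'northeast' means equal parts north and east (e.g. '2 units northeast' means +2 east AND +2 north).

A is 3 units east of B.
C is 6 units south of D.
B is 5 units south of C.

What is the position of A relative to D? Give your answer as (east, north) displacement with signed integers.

Answer: A is at (east=3, north=-11) relative to D.

Derivation:
Place D at the origin (east=0, north=0).
  C is 6 units south of D: delta (east=+0, north=-6); C at (east=0, north=-6).
  B is 5 units south of C: delta (east=+0, north=-5); B at (east=0, north=-11).
  A is 3 units east of B: delta (east=+3, north=+0); A at (east=3, north=-11).
Therefore A relative to D: (east=3, north=-11).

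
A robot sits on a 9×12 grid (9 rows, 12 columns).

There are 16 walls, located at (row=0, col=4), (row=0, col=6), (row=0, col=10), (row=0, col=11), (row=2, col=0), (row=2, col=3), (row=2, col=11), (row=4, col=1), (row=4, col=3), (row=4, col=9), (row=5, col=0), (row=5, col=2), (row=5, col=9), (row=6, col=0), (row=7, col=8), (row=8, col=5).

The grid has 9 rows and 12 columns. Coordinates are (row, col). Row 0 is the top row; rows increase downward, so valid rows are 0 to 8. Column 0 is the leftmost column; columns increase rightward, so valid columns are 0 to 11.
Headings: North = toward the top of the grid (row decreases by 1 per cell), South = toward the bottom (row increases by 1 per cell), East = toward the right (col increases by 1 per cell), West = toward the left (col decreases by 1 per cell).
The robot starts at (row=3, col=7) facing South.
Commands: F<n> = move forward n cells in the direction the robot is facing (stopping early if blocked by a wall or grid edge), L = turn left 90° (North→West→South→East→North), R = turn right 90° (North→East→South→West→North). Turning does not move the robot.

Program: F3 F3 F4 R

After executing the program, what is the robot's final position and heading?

Answer: Final position: (row=8, col=7), facing West

Derivation:
Start: (row=3, col=7), facing South
  F3: move forward 3, now at (row=6, col=7)
  F3: move forward 2/3 (blocked), now at (row=8, col=7)
  F4: move forward 0/4 (blocked), now at (row=8, col=7)
  R: turn right, now facing West
Final: (row=8, col=7), facing West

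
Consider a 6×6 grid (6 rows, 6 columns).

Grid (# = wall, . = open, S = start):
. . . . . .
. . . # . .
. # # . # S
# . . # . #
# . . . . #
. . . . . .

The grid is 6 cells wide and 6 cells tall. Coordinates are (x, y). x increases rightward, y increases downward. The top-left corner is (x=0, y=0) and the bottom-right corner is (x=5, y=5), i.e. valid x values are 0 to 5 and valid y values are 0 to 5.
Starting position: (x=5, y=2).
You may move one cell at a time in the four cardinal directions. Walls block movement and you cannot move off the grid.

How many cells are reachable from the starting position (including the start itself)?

Answer: Reachable cells: 13

Derivation:
BFS flood-fill from (x=5, y=2):
  Distance 0: (x=5, y=2)
  Distance 1: (x=5, y=1)
  Distance 2: (x=5, y=0), (x=4, y=1)
  Distance 3: (x=4, y=0)
  Distance 4: (x=3, y=0)
  Distance 5: (x=2, y=0)
  Distance 6: (x=1, y=0), (x=2, y=1)
  Distance 7: (x=0, y=0), (x=1, y=1)
  Distance 8: (x=0, y=1)
  Distance 9: (x=0, y=2)
Total reachable: 13 (grid has 27 open cells total)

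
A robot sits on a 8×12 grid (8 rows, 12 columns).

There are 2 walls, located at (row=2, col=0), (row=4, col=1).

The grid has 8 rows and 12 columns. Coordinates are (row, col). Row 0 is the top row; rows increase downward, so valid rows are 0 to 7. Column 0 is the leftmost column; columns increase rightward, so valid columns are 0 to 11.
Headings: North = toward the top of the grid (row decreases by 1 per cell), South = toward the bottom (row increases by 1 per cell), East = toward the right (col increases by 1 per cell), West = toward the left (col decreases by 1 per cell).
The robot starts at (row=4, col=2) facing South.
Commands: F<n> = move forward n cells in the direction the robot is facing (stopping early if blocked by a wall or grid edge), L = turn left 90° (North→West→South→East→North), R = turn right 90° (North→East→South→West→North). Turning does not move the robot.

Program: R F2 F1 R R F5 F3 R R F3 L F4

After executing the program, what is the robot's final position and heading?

Answer: Final position: (row=7, col=7), facing South

Derivation:
Start: (row=4, col=2), facing South
  R: turn right, now facing West
  F2: move forward 0/2 (blocked), now at (row=4, col=2)
  F1: move forward 0/1 (blocked), now at (row=4, col=2)
  R: turn right, now facing North
  R: turn right, now facing East
  F5: move forward 5, now at (row=4, col=7)
  F3: move forward 3, now at (row=4, col=10)
  R: turn right, now facing South
  R: turn right, now facing West
  F3: move forward 3, now at (row=4, col=7)
  L: turn left, now facing South
  F4: move forward 3/4 (blocked), now at (row=7, col=7)
Final: (row=7, col=7), facing South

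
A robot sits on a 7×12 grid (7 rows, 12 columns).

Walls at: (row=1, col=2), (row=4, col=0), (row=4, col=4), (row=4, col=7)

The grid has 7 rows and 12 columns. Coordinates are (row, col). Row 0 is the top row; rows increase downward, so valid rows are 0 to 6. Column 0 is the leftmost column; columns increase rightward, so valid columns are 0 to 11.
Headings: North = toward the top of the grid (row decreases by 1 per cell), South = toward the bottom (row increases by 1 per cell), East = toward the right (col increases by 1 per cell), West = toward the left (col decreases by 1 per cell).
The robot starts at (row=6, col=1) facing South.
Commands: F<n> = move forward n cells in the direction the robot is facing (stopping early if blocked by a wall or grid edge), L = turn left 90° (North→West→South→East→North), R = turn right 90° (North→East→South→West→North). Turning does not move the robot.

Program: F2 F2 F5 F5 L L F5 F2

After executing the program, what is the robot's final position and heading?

Answer: Final position: (row=0, col=1), facing North

Derivation:
Start: (row=6, col=1), facing South
  F2: move forward 0/2 (blocked), now at (row=6, col=1)
  F2: move forward 0/2 (blocked), now at (row=6, col=1)
  F5: move forward 0/5 (blocked), now at (row=6, col=1)
  F5: move forward 0/5 (blocked), now at (row=6, col=1)
  L: turn left, now facing East
  L: turn left, now facing North
  F5: move forward 5, now at (row=1, col=1)
  F2: move forward 1/2 (blocked), now at (row=0, col=1)
Final: (row=0, col=1), facing North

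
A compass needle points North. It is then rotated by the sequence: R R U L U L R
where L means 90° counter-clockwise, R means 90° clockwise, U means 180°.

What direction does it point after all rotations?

Answer: Final heading: East

Derivation:
Start: North
  R (right (90° clockwise)) -> East
  R (right (90° clockwise)) -> South
  U (U-turn (180°)) -> North
  L (left (90° counter-clockwise)) -> West
  U (U-turn (180°)) -> East
  L (left (90° counter-clockwise)) -> North
  R (right (90° clockwise)) -> East
Final: East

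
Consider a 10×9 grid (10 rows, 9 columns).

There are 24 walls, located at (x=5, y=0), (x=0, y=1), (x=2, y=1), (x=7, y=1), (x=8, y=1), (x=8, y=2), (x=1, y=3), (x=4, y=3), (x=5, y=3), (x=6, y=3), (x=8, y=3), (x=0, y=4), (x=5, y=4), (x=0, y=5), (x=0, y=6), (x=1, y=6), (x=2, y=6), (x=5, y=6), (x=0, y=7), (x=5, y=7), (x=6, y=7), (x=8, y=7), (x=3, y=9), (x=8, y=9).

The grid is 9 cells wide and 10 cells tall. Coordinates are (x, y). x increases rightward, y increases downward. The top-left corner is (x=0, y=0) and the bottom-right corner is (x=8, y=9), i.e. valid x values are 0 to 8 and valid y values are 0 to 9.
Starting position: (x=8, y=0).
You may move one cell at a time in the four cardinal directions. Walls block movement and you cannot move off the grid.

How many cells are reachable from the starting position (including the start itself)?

Answer: Reachable cells: 66

Derivation:
BFS flood-fill from (x=8, y=0):
  Distance 0: (x=8, y=0)
  Distance 1: (x=7, y=0)
  Distance 2: (x=6, y=0)
  Distance 3: (x=6, y=1)
  Distance 4: (x=5, y=1), (x=6, y=2)
  Distance 5: (x=4, y=1), (x=5, y=2), (x=7, y=2)
  Distance 6: (x=4, y=0), (x=3, y=1), (x=4, y=2), (x=7, y=3)
  Distance 7: (x=3, y=0), (x=3, y=2), (x=7, y=4)
  Distance 8: (x=2, y=0), (x=2, y=2), (x=3, y=3), (x=6, y=4), (x=8, y=4), (x=7, y=5)
  Distance 9: (x=1, y=0), (x=1, y=2), (x=2, y=3), (x=3, y=4), (x=6, y=5), (x=8, y=5), (x=7, y=6)
  Distance 10: (x=0, y=0), (x=1, y=1), (x=0, y=2), (x=2, y=4), (x=4, y=4), (x=3, y=5), (x=5, y=5), (x=6, y=6), (x=8, y=6), (x=7, y=7)
  Distance 11: (x=0, y=3), (x=1, y=4), (x=2, y=5), (x=4, y=5), (x=3, y=6), (x=7, y=8)
  Distance 12: (x=1, y=5), (x=4, y=6), (x=3, y=7), (x=6, y=8), (x=8, y=8), (x=7, y=9)
  Distance 13: (x=2, y=7), (x=4, y=7), (x=3, y=8), (x=5, y=8), (x=6, y=9)
  Distance 14: (x=1, y=7), (x=2, y=8), (x=4, y=8), (x=5, y=9)
  Distance 15: (x=1, y=8), (x=2, y=9), (x=4, y=9)
  Distance 16: (x=0, y=8), (x=1, y=9)
  Distance 17: (x=0, y=9)
Total reachable: 66 (grid has 66 open cells total)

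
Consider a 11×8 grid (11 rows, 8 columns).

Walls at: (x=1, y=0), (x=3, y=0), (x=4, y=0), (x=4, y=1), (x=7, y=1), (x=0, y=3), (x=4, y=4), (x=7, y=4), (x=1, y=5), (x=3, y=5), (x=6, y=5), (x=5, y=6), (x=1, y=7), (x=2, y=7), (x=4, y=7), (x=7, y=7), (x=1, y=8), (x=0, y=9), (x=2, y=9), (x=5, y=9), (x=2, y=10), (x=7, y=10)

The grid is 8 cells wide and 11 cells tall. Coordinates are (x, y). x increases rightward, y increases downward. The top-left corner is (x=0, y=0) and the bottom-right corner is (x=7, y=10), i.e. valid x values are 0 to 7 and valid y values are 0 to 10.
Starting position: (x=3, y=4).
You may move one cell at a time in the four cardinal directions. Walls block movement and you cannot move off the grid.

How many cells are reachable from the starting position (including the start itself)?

Answer: Reachable cells: 63

Derivation:
BFS flood-fill from (x=3, y=4):
  Distance 0: (x=3, y=4)
  Distance 1: (x=3, y=3), (x=2, y=4)
  Distance 2: (x=3, y=2), (x=2, y=3), (x=4, y=3), (x=1, y=4), (x=2, y=5)
  Distance 3: (x=3, y=1), (x=2, y=2), (x=4, y=2), (x=1, y=3), (x=5, y=3), (x=0, y=4), (x=2, y=6)
  Distance 4: (x=2, y=1), (x=1, y=2), (x=5, y=2), (x=6, y=3), (x=5, y=4), (x=0, y=5), (x=1, y=6), (x=3, y=6)
  Distance 5: (x=2, y=0), (x=1, y=1), (x=5, y=1), (x=0, y=2), (x=6, y=2), (x=7, y=3), (x=6, y=4), (x=5, y=5), (x=0, y=6), (x=4, y=6), (x=3, y=7)
  Distance 6: (x=5, y=0), (x=0, y=1), (x=6, y=1), (x=7, y=2), (x=4, y=5), (x=0, y=7), (x=3, y=8)
  Distance 7: (x=0, y=0), (x=6, y=0), (x=0, y=8), (x=2, y=8), (x=4, y=8), (x=3, y=9)
  Distance 8: (x=7, y=0), (x=5, y=8), (x=4, y=9), (x=3, y=10)
  Distance 9: (x=5, y=7), (x=6, y=8), (x=4, y=10)
  Distance 10: (x=6, y=7), (x=7, y=8), (x=6, y=9), (x=5, y=10)
  Distance 11: (x=6, y=6), (x=7, y=9), (x=6, y=10)
  Distance 12: (x=7, y=6)
  Distance 13: (x=7, y=5)
Total reachable: 63 (grid has 66 open cells total)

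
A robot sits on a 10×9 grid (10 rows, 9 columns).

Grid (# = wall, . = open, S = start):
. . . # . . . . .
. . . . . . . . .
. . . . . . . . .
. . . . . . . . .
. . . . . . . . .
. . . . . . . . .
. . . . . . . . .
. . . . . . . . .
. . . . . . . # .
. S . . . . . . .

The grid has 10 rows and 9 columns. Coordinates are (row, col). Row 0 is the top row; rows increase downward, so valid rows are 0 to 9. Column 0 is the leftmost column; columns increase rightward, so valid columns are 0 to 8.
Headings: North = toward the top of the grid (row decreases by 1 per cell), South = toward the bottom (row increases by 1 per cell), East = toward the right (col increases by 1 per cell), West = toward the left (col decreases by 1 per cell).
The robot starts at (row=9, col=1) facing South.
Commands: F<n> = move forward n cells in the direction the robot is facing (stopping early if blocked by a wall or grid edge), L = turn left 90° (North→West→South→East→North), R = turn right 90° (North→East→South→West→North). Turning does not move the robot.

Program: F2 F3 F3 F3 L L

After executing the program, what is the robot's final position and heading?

Answer: Final position: (row=9, col=1), facing North

Derivation:
Start: (row=9, col=1), facing South
  F2: move forward 0/2 (blocked), now at (row=9, col=1)
  [×3]F3: move forward 0/3 (blocked), now at (row=9, col=1)
  L: turn left, now facing East
  L: turn left, now facing North
Final: (row=9, col=1), facing North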